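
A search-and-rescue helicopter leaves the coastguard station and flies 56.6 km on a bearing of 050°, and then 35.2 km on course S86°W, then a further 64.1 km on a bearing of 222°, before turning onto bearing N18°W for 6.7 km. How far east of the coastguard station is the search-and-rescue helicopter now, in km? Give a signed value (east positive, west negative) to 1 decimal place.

-36.7 km

Leg 1 (050°, 56.6 km): east 56.6 sin 50° = 43.36, north 56.6 cos 50° = 36.38
Leg 2 (S86°W, 35.2 km): east 35.2 sin 266° = -35.11, north 35.2 cos 266° = -2.46
Leg 3 (222°, 64.1 km): east 64.1 sin 222° = -42.89, north 64.1 cos 222° = -47.64
Leg 4 (N18°W, 6.7 km): east 6.7 sin 342° = -2.07, north 6.7 cos 342° = 6.37
Net east component: -36.72 km.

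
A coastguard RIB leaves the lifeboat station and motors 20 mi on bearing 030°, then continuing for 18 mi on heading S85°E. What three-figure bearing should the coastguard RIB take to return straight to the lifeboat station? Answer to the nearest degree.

Leg 1 (030°, 20 mi): east 20 sin 30° = 10.00, north 20 cos 30° = 17.32
Leg 2 (S85°E, 18 mi): east 18 sin 95° = 17.93, north 18 cos 95° = -1.57
Net displacement: 27.93 east, 15.75 north. Direction back to start is (-27.93, -15.75): bearing = atan2(-27.93, -15.75) mod 360° = 240.58° ≈ 241°.

241°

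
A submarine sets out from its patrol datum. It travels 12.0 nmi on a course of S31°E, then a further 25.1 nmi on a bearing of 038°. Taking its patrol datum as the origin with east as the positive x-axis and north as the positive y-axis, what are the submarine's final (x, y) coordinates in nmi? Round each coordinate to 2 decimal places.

(21.63, 9.49)

Leg 1 (S31°E, 12.0 nmi): east 12.0 sin 149° = 6.18, north 12.0 cos 149° = -10.29
Leg 2 (038°, 25.1 nmi): east 25.1 sin 38° = 15.45, north 25.1 cos 38° = 19.78
Summing: 21.63 nmi east, 9.49 nmi north → (21.63, 9.49).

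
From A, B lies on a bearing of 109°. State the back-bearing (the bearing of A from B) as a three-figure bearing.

Back-bearing = 109° + 180° = 289°.

289°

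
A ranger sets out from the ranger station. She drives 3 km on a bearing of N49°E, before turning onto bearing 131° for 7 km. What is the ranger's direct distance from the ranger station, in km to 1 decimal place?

8.0 km

Leg 1 (N49°E, 3 km): east 3 sin 49° = 2.26, north 3 cos 49° = 1.97
Leg 2 (131°, 7 km): east 7 sin 131° = 5.28, north 7 cos 131° = -4.59
Net: 7.55 east, -2.62 north. Distance = √((7.55)² + (-2.62)²) = 7.990 km.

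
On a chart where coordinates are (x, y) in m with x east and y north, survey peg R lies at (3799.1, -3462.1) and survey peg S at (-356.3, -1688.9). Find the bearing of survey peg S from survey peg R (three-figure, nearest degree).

293°

Δeast = -356.3 − 3799.1 = -4155.40; Δnorth = -1688.9 − -3462.1 = 1773.20.
Bearing = atan2(Δeast, Δnorth) mod 360° = 293.11° ≈ 293°.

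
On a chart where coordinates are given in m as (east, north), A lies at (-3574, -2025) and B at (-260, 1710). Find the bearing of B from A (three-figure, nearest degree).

Δeast = -260 − -3574 = 3314.00; Δnorth = 1710 − -2025 = 3735.00.
Bearing = atan2(Δeast, Δnorth) mod 360° = 41.58° ≈ 042°.

042°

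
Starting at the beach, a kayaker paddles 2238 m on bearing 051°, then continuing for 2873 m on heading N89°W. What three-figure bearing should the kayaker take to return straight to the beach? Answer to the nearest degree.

142°

Leg 1 (051°, 2238 m): east 2238 sin 51° = 1739.25, north 2238 cos 51° = 1408.42
Leg 2 (N89°W, 2873 m): east 2873 sin 271° = -2872.56, north 2873 cos 271° = 50.14
Net displacement: -1133.31 east, 1458.56 north. Direction back to start is (1133.31, -1458.56): bearing = atan2(1133.31, -1458.56) mod 360° = 142.15° ≈ 142°.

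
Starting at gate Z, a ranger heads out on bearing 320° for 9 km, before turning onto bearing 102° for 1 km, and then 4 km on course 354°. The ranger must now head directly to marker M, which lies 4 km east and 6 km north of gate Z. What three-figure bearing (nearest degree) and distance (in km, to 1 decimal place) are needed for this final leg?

117°, 10.3 km

Leg 1 (320°, 9 km): east 9 sin 320° = -5.79, north 9 cos 320° = 6.89
Leg 2 (102°, 1 km): east 1 sin 102° = 0.98, north 1 cos 102° = -0.21
Leg 3 (354°, 4 km): east 4 sin 354° = -0.42, north 4 cos 354° = 3.98
Current position: (-5.23, 10.66). Target: (4, 6). Remaining: Δeast = 9.23, Δnorth = -4.66.
Bearing = atan2(9.23, -4.66) mod 360° = 116.82°; distance = √((9.23)² + (-4.66)²) = 10.337 km.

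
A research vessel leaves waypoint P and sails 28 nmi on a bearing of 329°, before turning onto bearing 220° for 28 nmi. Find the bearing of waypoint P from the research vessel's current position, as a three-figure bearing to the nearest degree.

Leg 1 (329°, 28 nmi): east 28 sin 329° = -14.42, north 28 cos 329° = 24.00
Leg 2 (220°, 28 nmi): east 28 sin 220° = -18.00, north 28 cos 220° = -21.45
Net displacement: -32.42 east, 2.55 north. Direction back to start is (32.42, -2.55): bearing = atan2(32.42, -2.55) mod 360° = 94.50° ≈ 094°.

094°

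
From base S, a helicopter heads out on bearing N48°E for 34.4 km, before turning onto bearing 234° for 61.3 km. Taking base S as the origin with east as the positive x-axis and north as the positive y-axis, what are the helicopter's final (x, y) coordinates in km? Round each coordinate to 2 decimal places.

Leg 1 (N48°E, 34.4 km): east 34.4 sin 48° = 25.56, north 34.4 cos 48° = 23.02
Leg 2 (234°, 61.3 km): east 61.3 sin 234° = -49.59, north 61.3 cos 234° = -36.03
Summing: -24.03 km east, -13.01 km north → (-24.03, -13.01).

(-24.03, -13.01)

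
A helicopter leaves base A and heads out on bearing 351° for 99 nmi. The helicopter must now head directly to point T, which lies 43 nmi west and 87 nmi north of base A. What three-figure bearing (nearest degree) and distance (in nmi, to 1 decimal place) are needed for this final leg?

Leg 1 (351°, 99 nmi): east 99 sin 351° = -15.49, north 99 cos 351° = 97.78
Current position: (-15.49, 97.78). Target: (-43, 87). Remaining: Δeast = -27.51, Δnorth = -10.78.
Bearing = atan2(-27.51, -10.78) mod 360° = 248.60°; distance = √((-27.51)² + (-10.78)²) = 29.550 nmi.

249°, 29.5 nmi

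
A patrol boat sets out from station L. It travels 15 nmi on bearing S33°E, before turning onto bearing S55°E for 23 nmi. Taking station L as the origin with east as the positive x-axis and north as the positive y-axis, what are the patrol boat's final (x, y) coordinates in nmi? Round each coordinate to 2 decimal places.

(27.01, -25.77)

Leg 1 (S33°E, 15 nmi): east 15 sin 147° = 8.17, north 15 cos 147° = -12.58
Leg 2 (S55°E, 23 nmi): east 23 sin 125° = 18.84, north 23 cos 125° = -13.19
Summing: 27.01 nmi east, -25.77 nmi north → (27.01, -25.77).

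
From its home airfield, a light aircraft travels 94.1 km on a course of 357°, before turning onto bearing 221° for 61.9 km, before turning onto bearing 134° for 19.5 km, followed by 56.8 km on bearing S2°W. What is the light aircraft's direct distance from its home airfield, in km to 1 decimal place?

Leg 1 (357°, 94.1 km): east 94.1 sin 357° = -4.92, north 94.1 cos 357° = 93.97
Leg 2 (221°, 61.9 km): east 61.9 sin 221° = -40.61, north 61.9 cos 221° = -46.72
Leg 3 (134°, 19.5 km): east 19.5 sin 134° = 14.03, north 19.5 cos 134° = -13.55
Leg 4 (S2°W, 56.8 km): east 56.8 sin 182° = -1.98, north 56.8 cos 182° = -56.77
Net: -33.49 east, -23.06 north. Distance = √((-33.49)² + (-23.06)²) = 40.659 km.

40.7 km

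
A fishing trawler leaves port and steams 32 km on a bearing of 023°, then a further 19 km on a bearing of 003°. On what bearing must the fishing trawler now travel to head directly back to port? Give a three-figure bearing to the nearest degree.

196°

Leg 1 (023°, 32 km): east 32 sin 23° = 12.50, north 32 cos 23° = 29.46
Leg 2 (003°, 19 km): east 19 sin 3° = 0.99, north 19 cos 3° = 18.97
Net displacement: 13.50 east, 48.43 north. Direction back to start is (-13.50, -48.43): bearing = atan2(-13.50, -48.43) mod 360° = 195.57° ≈ 196°.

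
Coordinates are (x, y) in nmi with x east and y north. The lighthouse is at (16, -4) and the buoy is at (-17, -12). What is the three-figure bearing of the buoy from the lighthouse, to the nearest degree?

256°

Δeast = -17 − 16 = -33.00; Δnorth = -12 − -4 = -8.00.
Bearing = atan2(Δeast, Δnorth) mod 360° = 256.37° ≈ 256°.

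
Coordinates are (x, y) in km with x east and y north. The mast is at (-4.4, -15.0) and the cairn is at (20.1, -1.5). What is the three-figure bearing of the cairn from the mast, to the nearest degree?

061°

Δeast = 20.1 − -4.4 = 24.50; Δnorth = -1.5 − -15.0 = 13.50.
Bearing = atan2(Δeast, Δnorth) mod 360° = 61.14° ≈ 061°.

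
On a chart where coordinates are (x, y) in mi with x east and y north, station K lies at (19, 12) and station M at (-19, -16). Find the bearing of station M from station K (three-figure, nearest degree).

Δeast = -19 − 19 = -38.00; Δnorth = -16 − 12 = -28.00.
Bearing = atan2(Δeast, Δnorth) mod 360° = 233.62° ≈ 234°.

234°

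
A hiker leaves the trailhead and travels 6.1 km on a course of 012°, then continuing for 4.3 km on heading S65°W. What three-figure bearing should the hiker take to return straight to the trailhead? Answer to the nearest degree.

148°

Leg 1 (012°, 6.1 km): east 6.1 sin 12° = 1.27, north 6.1 cos 12° = 5.97
Leg 2 (S65°W, 4.3 km): east 4.3 sin 245° = -3.90, north 4.3 cos 245° = -1.82
Net displacement: -2.63 east, 4.15 north. Direction back to start is (2.63, -4.15): bearing = atan2(2.63, -4.15) mod 360° = 147.64° ≈ 148°.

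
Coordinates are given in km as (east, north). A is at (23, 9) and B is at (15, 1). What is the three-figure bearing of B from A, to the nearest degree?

Δeast = 15 − 23 = -8.00; Δnorth = 1 − 9 = -8.00.
Bearing = atan2(Δeast, Δnorth) mod 360° = 225.00° ≈ 225°.

225°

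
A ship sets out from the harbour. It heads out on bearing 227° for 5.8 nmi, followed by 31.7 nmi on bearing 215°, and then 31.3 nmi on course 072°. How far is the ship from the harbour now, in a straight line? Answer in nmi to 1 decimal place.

Leg 1 (227°, 5.8 nmi): east 5.8 sin 227° = -4.24, north 5.8 cos 227° = -3.96
Leg 2 (215°, 31.7 nmi): east 31.7 sin 215° = -18.18, north 31.7 cos 215° = -25.97
Leg 3 (072°, 31.3 nmi): east 31.3 sin 72° = 29.77, north 31.3 cos 72° = 9.67
Net: 7.34 east, -20.25 north. Distance = √((7.34)² + (-20.25)²) = 21.541 nmi.

21.5 nmi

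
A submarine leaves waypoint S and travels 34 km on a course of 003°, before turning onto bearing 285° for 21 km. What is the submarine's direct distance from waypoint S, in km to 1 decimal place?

Leg 1 (003°, 34 km): east 34 sin 3° = 1.78, north 34 cos 3° = 33.95
Leg 2 (285°, 21 km): east 21 sin 285° = -20.28, north 21 cos 285° = 5.44
Net: -18.51 east, 39.39 north. Distance = √((-18.51)² + (39.39)²) = 43.519 km.

43.5 km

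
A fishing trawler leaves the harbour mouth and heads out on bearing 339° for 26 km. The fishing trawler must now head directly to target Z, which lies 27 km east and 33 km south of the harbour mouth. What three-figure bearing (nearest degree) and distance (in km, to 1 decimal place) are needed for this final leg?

148°, 67.8 km

Leg 1 (339°, 26 km): east 26 sin 339° = -9.32, north 26 cos 339° = 24.27
Current position: (-9.32, 24.27). Target: (27, -33). Remaining: Δeast = 36.32, Δnorth = -57.27.
Bearing = atan2(36.32, -57.27) mod 360° = 147.62°; distance = √((36.32)² + (-57.27)²) = 67.817 km.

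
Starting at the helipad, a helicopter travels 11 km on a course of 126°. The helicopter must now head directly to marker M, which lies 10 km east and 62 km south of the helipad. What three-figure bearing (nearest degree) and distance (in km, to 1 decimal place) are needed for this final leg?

Leg 1 (126°, 11 km): east 11 sin 126° = 8.90, north 11 cos 126° = -6.47
Current position: (8.90, -6.47). Target: (10, -62). Remaining: Δeast = 1.10, Δnorth = -55.53.
Bearing = atan2(1.10, -55.53) mod 360° = 178.86°; distance = √((1.10)² + (-55.53)²) = 55.545 km.

179°, 55.5 km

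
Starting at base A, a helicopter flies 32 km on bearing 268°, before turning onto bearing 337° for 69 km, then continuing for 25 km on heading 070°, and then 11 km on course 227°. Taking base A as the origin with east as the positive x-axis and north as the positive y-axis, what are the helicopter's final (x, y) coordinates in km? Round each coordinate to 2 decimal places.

(-43.49, 63.45)

Leg 1 (268°, 32 km): east 32 sin 268° = -31.98, north 32 cos 268° = -1.12
Leg 2 (337°, 69 km): east 69 sin 337° = -26.96, north 69 cos 337° = 63.51
Leg 3 (070°, 25 km): east 25 sin 70° = 23.49, north 25 cos 70° = 8.55
Leg 4 (227°, 11 km): east 11 sin 227° = -8.04, north 11 cos 227° = -7.50
Summing: -43.49 km east, 63.45 km north → (-43.49, 63.45).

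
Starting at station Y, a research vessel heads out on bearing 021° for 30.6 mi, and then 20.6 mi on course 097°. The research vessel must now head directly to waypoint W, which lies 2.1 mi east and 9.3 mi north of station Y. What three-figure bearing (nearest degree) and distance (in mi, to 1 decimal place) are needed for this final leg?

240°, 33.8 mi

Leg 1 (021°, 30.6 mi): east 30.6 sin 21° = 10.97, north 30.6 cos 21° = 28.57
Leg 2 (097°, 20.6 mi): east 20.6 sin 97° = 20.45, north 20.6 cos 97° = -2.51
Current position: (31.41, 26.06). Target: (2.1, 9.3). Remaining: Δeast = -29.31, Δnorth = -16.76.
Bearing = atan2(-29.31, -16.76) mod 360° = 240.24°; distance = √((-29.31)² + (-16.76)²) = 33.764 mi.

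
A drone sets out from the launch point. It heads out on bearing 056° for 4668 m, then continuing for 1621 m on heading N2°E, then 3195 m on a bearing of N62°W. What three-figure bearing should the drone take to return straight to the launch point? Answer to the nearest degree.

191°

Leg 1 (056°, 4668 m): east 4668 sin 56° = 3869.95, north 4668 cos 56° = 2610.31
Leg 2 (N2°E, 1621 m): east 1621 sin 2° = 56.57, north 1621 cos 2° = 1620.01
Leg 3 (N62°W, 3195 m): east 3195 sin 298° = -2821.02, north 3195 cos 298° = 1499.96
Net displacement: 1105.50 east, 5730.29 north. Direction back to start is (-1105.50, -5730.29): bearing = atan2(-1105.50, -5730.29) mod 360° = 190.92° ≈ 191°.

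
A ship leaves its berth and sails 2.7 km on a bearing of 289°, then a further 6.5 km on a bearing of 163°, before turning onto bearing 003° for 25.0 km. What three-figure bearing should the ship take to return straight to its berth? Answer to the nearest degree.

Leg 1 (289°, 2.7 km): east 2.7 sin 289° = -2.55, north 2.7 cos 289° = 0.88
Leg 2 (163°, 6.5 km): east 6.5 sin 163° = 1.90, north 6.5 cos 163° = -6.22
Leg 3 (003°, 25.0 km): east 25.0 sin 3° = 1.31, north 25.0 cos 3° = 24.97
Net displacement: 0.66 east, 19.63 north. Direction back to start is (-0.66, -19.63): bearing = atan2(-0.66, -19.63) mod 360° = 181.91° ≈ 182°.

182°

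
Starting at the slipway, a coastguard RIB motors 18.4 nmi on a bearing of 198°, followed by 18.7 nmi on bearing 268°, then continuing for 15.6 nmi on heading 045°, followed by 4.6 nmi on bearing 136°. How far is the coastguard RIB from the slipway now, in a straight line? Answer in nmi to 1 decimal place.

Leg 1 (198°, 18.4 nmi): east 18.4 sin 198° = -5.69, north 18.4 cos 198° = -17.50
Leg 2 (268°, 18.7 nmi): east 18.7 sin 268° = -18.69, north 18.7 cos 268° = -0.65
Leg 3 (045°, 15.6 nmi): east 15.6 sin 45° = 11.03, north 15.6 cos 45° = 11.03
Leg 4 (136°, 4.6 nmi): east 4.6 sin 136° = 3.20, north 4.6 cos 136° = -3.31
Net: -10.15 east, -10.43 north. Distance = √((-10.15)² + (-10.43)²) = 14.552 nmi.

14.6 nmi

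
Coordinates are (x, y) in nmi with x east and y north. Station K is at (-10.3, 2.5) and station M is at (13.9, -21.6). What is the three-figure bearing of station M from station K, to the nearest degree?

Δeast = 13.9 − -10.3 = 24.20; Δnorth = -21.6 − 2.5 = -24.10.
Bearing = atan2(Δeast, Δnorth) mod 360° = 134.88° ≈ 135°.

135°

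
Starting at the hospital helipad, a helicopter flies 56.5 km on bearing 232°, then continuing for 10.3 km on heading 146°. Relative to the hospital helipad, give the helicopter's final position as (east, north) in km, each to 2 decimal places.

Leg 1 (232°, 56.5 km): east 56.5 sin 232° = -44.52, north 56.5 cos 232° = -34.78
Leg 2 (146°, 10.3 km): east 10.3 sin 146° = 5.76, north 10.3 cos 146° = -8.54
Summing: -38.76 km east, -43.32 km north → (-38.76, -43.32).

(-38.76, -43.32)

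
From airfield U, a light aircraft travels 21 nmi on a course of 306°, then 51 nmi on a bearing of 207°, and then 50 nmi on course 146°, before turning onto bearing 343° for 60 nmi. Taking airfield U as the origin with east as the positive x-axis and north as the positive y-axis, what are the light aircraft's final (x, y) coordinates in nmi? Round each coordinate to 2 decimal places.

Leg 1 (306°, 21 nmi): east 21 sin 306° = -16.99, north 21 cos 306° = 12.34
Leg 2 (207°, 51 nmi): east 51 sin 207° = -23.15, north 51 cos 207° = -45.44
Leg 3 (146°, 50 nmi): east 50 sin 146° = 27.96, north 50 cos 146° = -41.45
Leg 4 (343°, 60 nmi): east 60 sin 343° = -17.54, north 60 cos 343° = 57.38
Summing: -29.73 nmi east, -17.17 nmi north → (-29.73, -17.17).

(-29.73, -17.17)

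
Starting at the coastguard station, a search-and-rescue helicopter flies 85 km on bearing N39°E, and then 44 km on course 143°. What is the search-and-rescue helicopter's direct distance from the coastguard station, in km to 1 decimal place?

Leg 1 (N39°E, 85 km): east 85 sin 39° = 53.49, north 85 cos 39° = 66.06
Leg 2 (143°, 44 km): east 44 sin 143° = 26.48, north 44 cos 143° = -35.14
Net: 79.97 east, 30.92 north. Distance = √((79.97)² + (30.92)²) = 85.740 km.

85.7 km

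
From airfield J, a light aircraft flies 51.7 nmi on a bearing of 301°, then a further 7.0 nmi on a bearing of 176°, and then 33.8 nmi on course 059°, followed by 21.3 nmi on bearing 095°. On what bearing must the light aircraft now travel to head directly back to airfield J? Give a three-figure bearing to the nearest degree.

190°

Leg 1 (301°, 51.7 nmi): east 51.7 sin 301° = -44.32, north 51.7 cos 301° = 26.63
Leg 2 (176°, 7.0 nmi): east 7.0 sin 176° = 0.49, north 7.0 cos 176° = -6.98
Leg 3 (059°, 33.8 nmi): east 33.8 sin 59° = 28.97, north 33.8 cos 59° = 17.41
Leg 4 (095°, 21.3 nmi): east 21.3 sin 95° = 21.22, north 21.3 cos 95° = -1.86
Net displacement: 6.36 east, 35.20 north. Direction back to start is (-6.36, -35.20): bearing = atan2(-6.36, -35.20) mod 360° = 190.25° ≈ 190°.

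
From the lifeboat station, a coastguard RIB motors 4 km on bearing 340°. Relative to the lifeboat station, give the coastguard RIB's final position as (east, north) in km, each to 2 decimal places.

Leg 1 (340°, 4 km): east 4 sin 340° = -1.37, north 4 cos 340° = 3.76
Summing: -1.37 km east, 3.76 km north → (-1.37, 3.76).

(-1.37, 3.76)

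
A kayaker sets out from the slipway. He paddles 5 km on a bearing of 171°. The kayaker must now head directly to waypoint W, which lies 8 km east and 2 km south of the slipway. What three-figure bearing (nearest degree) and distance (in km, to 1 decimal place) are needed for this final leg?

068°, 7.8 km

Leg 1 (171°, 5 km): east 5 sin 171° = 0.78, north 5 cos 171° = -4.94
Current position: (0.78, -4.94). Target: (8, -2). Remaining: Δeast = 7.22, Δnorth = 2.94.
Bearing = atan2(7.22, 2.94) mod 360° = 67.85°; distance = √((7.22)² + (2.94)²) = 7.793 km.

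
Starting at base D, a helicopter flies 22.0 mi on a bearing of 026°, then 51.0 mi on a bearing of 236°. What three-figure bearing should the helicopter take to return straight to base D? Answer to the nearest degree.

075°

Leg 1 (026°, 22.0 mi): east 22.0 sin 26° = 9.64, north 22.0 cos 26° = 19.77
Leg 2 (236°, 51.0 mi): east 51.0 sin 236° = -42.28, north 51.0 cos 236° = -28.52
Net displacement: -32.64 east, -8.75 north. Direction back to start is (32.64, 8.75): bearing = atan2(32.64, 8.75) mod 360° = 75.00° ≈ 075°.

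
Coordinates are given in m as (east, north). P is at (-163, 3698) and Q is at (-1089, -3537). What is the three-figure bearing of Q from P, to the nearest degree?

187°

Δeast = -1089 − -163 = -926.00; Δnorth = -3537 − 3698 = -7235.00.
Bearing = atan2(Δeast, Δnorth) mod 360° = 187.29° ≈ 187°.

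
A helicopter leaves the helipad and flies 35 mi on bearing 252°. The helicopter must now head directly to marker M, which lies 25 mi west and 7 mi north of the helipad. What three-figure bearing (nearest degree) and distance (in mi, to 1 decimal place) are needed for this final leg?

025°, 19.6 mi

Leg 1 (252°, 35 mi): east 35 sin 252° = -33.29, north 35 cos 252° = -10.82
Current position: (-33.29, -10.82). Target: (-25, 7). Remaining: Δeast = 8.29, Δnorth = 17.82.
Bearing = atan2(8.29, 17.82) mod 360° = 24.95°; distance = √((8.29)² + (17.82)²) = 19.649 mi.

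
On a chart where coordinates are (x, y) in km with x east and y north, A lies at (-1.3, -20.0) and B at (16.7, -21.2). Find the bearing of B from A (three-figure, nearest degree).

094°

Δeast = 16.7 − -1.3 = 18.00; Δnorth = -21.2 − -20.0 = -1.20.
Bearing = atan2(Δeast, Δnorth) mod 360° = 93.81° ≈ 094°.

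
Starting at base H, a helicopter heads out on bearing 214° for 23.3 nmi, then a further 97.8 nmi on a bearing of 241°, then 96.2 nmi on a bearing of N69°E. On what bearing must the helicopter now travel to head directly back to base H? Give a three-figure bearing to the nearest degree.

015°

Leg 1 (214°, 23.3 nmi): east 23.3 sin 214° = -13.03, north 23.3 cos 214° = -19.32
Leg 2 (241°, 97.8 nmi): east 97.8 sin 241° = -85.54, north 97.8 cos 241° = -47.41
Leg 3 (N69°E, 96.2 nmi): east 96.2 sin 69° = 89.81, north 96.2 cos 69° = 34.47
Net displacement: -8.76 east, -32.26 north. Direction back to start is (8.76, 32.26): bearing = atan2(8.76, 32.26) mod 360° = 15.19° ≈ 015°.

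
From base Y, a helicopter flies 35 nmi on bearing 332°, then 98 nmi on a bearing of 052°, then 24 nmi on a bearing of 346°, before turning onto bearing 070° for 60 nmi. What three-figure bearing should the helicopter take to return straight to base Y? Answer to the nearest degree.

220°

Leg 1 (332°, 35 nmi): east 35 sin 332° = -16.43, north 35 cos 332° = 30.90
Leg 2 (052°, 98 nmi): east 98 sin 52° = 77.23, north 98 cos 52° = 60.33
Leg 3 (346°, 24 nmi): east 24 sin 346° = -5.81, north 24 cos 346° = 23.29
Leg 4 (070°, 60 nmi): east 60 sin 70° = 56.38, north 60 cos 70° = 20.52
Net displacement: 111.37 east, 135.05 north. Direction back to start is (-111.37, -135.05): bearing = atan2(-111.37, -135.05) mod 360° = 219.51° ≈ 220°.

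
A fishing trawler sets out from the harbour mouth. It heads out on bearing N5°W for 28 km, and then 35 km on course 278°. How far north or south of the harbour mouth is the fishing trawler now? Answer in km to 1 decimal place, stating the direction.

32.8 km north

Leg 1 (N5°W, 28 km): east 28 sin 355° = -2.44, north 28 cos 355° = 27.89
Leg 2 (278°, 35 km): east 35 sin 278° = -34.66, north 35 cos 278° = 4.87
Net north component: 32.76 km.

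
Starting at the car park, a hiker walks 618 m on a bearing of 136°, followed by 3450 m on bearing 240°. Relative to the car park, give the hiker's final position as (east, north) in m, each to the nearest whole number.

(-2558, -2170)

Leg 1 (136°, 618 m): east 618 sin 136° = 429.30, north 618 cos 136° = -444.55
Leg 2 (240°, 3450 m): east 3450 sin 240° = -2987.79, north 3450 cos 240° = -1725.00
Summing: -2558.49 m east, -2169.55 m north → (-2558, -2170).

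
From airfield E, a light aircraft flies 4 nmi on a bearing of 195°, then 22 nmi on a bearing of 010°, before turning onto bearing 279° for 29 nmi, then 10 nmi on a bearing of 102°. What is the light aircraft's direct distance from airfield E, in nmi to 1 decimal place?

Leg 1 (195°, 4 nmi): east 4 sin 195° = -1.04, north 4 cos 195° = -3.86
Leg 2 (010°, 22 nmi): east 22 sin 10° = 3.82, north 22 cos 10° = 21.67
Leg 3 (279°, 29 nmi): east 29 sin 279° = -28.64, north 29 cos 279° = 4.54
Leg 4 (102°, 10 nmi): east 10 sin 102° = 9.78, north 10 cos 102° = -2.08
Net: -16.08 east, 20.26 north. Distance = √((-16.08)² + (20.26)²) = 25.863 nmi.

25.9 nmi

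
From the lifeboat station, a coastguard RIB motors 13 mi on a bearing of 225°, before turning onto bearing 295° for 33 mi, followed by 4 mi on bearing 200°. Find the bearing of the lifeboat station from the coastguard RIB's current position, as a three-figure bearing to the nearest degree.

091°

Leg 1 (225°, 13 mi): east 13 sin 225° = -9.19, north 13 cos 225° = -9.19
Leg 2 (295°, 33 mi): east 33 sin 295° = -29.91, north 33 cos 295° = 13.95
Leg 3 (200°, 4 mi): east 4 sin 200° = -1.37, north 4 cos 200° = -3.76
Net displacement: -40.47 east, 1.00 north. Direction back to start is (40.47, -1.00): bearing = atan2(40.47, -1.00) mod 360° = 91.41° ≈ 091°.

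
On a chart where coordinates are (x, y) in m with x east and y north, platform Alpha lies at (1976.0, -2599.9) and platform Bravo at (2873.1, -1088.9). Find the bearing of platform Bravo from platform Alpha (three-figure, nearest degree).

031°

Δeast = 2873.1 − 1976.0 = 897.10; Δnorth = -1088.9 − -2599.9 = 1511.00.
Bearing = atan2(Δeast, Δnorth) mod 360° = 30.70° ≈ 031°.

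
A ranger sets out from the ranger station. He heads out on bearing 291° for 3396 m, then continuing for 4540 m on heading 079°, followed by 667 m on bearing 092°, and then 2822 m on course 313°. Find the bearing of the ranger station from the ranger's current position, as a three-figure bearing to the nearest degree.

Leg 1 (291°, 3396 m): east 3396 sin 291° = -3170.44, north 3396 cos 291° = 1217.02
Leg 2 (079°, 4540 m): east 4540 sin 79° = 4456.59, north 4540 cos 79° = 866.27
Leg 3 (092°, 667 m): east 667 sin 92° = 666.59, north 667 cos 92° = -23.28
Leg 4 (313°, 2822 m): east 2822 sin 313° = -2063.88, north 2822 cos 313° = 1924.60
Net displacement: -111.14 east, 3984.61 north. Direction back to start is (111.14, -3984.61): bearing = atan2(111.14, -3984.61) mod 360° = 178.40° ≈ 178°.

178°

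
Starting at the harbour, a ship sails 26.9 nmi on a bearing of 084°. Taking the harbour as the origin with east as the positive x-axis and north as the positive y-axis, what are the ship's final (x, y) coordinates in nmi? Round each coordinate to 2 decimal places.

Leg 1 (084°, 26.9 nmi): east 26.9 sin 84° = 26.75, north 26.9 cos 84° = 2.81
Summing: 26.75 nmi east, 2.81 nmi north → (26.75, 2.81).

(26.75, 2.81)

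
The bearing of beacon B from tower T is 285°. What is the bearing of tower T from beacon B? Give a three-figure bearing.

Back-bearing = 285° − 180° = 105°.

105°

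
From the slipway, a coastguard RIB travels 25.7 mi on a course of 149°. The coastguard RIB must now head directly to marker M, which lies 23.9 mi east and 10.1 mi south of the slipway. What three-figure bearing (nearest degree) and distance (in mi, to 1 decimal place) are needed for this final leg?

042°, 16.0 mi

Leg 1 (149°, 25.7 mi): east 25.7 sin 149° = 13.24, north 25.7 cos 149° = -22.03
Current position: (13.24, -22.03). Target: (23.9, -10.1). Remaining: Δeast = 10.66, Δnorth = 11.93.
Bearing = atan2(10.66, 11.93) mod 360° = 41.79°; distance = √((10.66)² + (11.93)²) = 16.001 mi.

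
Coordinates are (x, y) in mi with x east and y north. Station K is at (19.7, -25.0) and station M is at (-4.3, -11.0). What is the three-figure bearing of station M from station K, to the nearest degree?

300°

Δeast = -4.3 − 19.7 = -24.00; Δnorth = -11.0 − -25.0 = 14.00.
Bearing = atan2(Δeast, Δnorth) mod 360° = 300.26° ≈ 300°.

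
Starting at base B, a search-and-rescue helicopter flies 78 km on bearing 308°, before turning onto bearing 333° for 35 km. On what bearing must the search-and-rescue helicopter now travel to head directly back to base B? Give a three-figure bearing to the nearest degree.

Leg 1 (308°, 78 km): east 78 sin 308° = -61.46, north 78 cos 308° = 48.02
Leg 2 (333°, 35 km): east 35 sin 333° = -15.89, north 35 cos 333° = 31.19
Net displacement: -77.35 east, 79.21 north. Direction back to start is (77.35, -79.21): bearing = atan2(77.35, -79.21) mod 360° = 135.68° ≈ 136°.

136°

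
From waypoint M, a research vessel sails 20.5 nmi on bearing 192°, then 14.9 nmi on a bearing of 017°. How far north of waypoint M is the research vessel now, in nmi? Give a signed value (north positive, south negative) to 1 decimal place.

-5.8 nmi

Leg 1 (192°, 20.5 nmi): east 20.5 sin 192° = -4.26, north 20.5 cos 192° = -20.05
Leg 2 (017°, 14.9 nmi): east 14.9 sin 17° = 4.36, north 14.9 cos 17° = 14.25
Net north component: -5.80 nmi.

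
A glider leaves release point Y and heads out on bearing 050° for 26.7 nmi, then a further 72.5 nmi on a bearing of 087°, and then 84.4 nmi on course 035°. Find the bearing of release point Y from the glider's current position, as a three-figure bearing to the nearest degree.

Leg 1 (050°, 26.7 nmi): east 26.7 sin 50° = 20.45, north 26.7 cos 50° = 17.16
Leg 2 (087°, 72.5 nmi): east 72.5 sin 87° = 72.40, north 72.5 cos 87° = 3.79
Leg 3 (035°, 84.4 nmi): east 84.4 sin 35° = 48.41, north 84.4 cos 35° = 69.14
Net displacement: 141.26 east, 90.09 north. Direction back to start is (-141.26, -90.09): bearing = atan2(-141.26, -90.09) mod 360° = 237.47° ≈ 237°.

237°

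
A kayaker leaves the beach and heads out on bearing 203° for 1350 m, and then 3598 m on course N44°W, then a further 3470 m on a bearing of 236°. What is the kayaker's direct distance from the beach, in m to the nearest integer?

5934 m

Leg 1 (203°, 1350 m): east 1350 sin 203° = -527.49, north 1350 cos 203° = -1242.68
Leg 2 (N44°W, 3598 m): east 3598 sin 316° = -2499.38, north 3598 cos 316° = 2588.18
Leg 3 (236°, 3470 m): east 3470 sin 236° = -2876.76, north 3470 cos 236° = -1940.40
Net: -5903.63 east, -594.90 north. Distance = √((-5903.63)² + (-594.90)²) = 5933.526 m.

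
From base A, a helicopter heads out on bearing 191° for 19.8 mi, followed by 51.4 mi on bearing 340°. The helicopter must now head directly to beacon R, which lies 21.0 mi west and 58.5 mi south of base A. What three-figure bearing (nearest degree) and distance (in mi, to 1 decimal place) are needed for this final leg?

Leg 1 (191°, 19.8 mi): east 19.8 sin 191° = -3.78, north 19.8 cos 191° = -19.44
Leg 2 (340°, 51.4 mi): east 51.4 sin 340° = -17.58, north 51.4 cos 340° = 48.30
Current position: (-21.36, 28.86). Target: (-21.0, -58.5). Remaining: Δeast = 0.36, Δnorth = -87.36.
Bearing = atan2(0.36, -87.36) mod 360° = 179.77°; distance = √((0.36)² + (-87.36)²) = 87.365 mi.

180°, 87.4 mi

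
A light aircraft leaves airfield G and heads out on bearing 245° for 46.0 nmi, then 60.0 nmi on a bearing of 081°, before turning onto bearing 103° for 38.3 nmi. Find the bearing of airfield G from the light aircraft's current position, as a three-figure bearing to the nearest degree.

Leg 1 (245°, 46.0 nmi): east 46.0 sin 245° = -41.69, north 46.0 cos 245° = -19.44
Leg 2 (081°, 60.0 nmi): east 60.0 sin 81° = 59.26, north 60.0 cos 81° = 9.39
Leg 3 (103°, 38.3 nmi): east 38.3 sin 103° = 37.32, north 38.3 cos 103° = -8.62
Net displacement: 54.89 east, -18.67 north. Direction back to start is (-54.89, 18.67): bearing = atan2(-54.89, 18.67) mod 360° = 288.79° ≈ 289°.

289°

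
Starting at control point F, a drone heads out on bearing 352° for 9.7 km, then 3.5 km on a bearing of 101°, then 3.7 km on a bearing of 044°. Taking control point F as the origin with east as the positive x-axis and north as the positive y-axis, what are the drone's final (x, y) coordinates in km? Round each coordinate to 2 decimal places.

Leg 1 (352°, 9.7 km): east 9.7 sin 352° = -1.35, north 9.7 cos 352° = 9.61
Leg 2 (101°, 3.5 km): east 3.5 sin 101° = 3.44, north 3.5 cos 101° = -0.67
Leg 3 (044°, 3.7 km): east 3.7 sin 44° = 2.57, north 3.7 cos 44° = 2.66
Summing: 4.66 km east, 11.60 km north → (4.66, 11.60).

(4.66, 11.60)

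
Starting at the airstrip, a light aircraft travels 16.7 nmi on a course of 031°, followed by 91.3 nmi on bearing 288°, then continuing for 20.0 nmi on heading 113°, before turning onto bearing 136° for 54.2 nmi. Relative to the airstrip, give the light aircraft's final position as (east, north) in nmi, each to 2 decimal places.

(-22.17, -4.27)

Leg 1 (031°, 16.7 nmi): east 16.7 sin 31° = 8.60, north 16.7 cos 31° = 14.31
Leg 2 (288°, 91.3 nmi): east 91.3 sin 288° = -86.83, north 91.3 cos 288° = 28.21
Leg 3 (113°, 20.0 nmi): east 20.0 sin 113° = 18.41, north 20.0 cos 113° = -7.81
Leg 4 (136°, 54.2 nmi): east 54.2 sin 136° = 37.65, north 54.2 cos 136° = -38.99
Summing: -22.17 nmi east, -4.27 nmi north → (-22.17, -4.27).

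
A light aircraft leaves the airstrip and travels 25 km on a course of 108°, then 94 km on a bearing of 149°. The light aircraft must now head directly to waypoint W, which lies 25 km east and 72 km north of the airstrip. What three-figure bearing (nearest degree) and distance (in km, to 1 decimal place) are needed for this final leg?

344°, 167.1 km

Leg 1 (108°, 25 km): east 25 sin 108° = 23.78, north 25 cos 108° = -7.73
Leg 2 (149°, 94 km): east 94 sin 149° = 48.41, north 94 cos 149° = -80.57
Current position: (72.19, -88.30). Target: (25, 72). Remaining: Δeast = -47.19, Δnorth = 160.30.
Bearing = atan2(-47.19, 160.30) mod 360° = 343.60°; distance = √((-47.19)² + (160.30)²) = 167.101 km.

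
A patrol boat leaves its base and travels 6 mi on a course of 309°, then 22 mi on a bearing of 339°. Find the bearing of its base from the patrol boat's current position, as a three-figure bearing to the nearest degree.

153°

Leg 1 (309°, 6 mi): east 6 sin 309° = -4.66, north 6 cos 309° = 3.78
Leg 2 (339°, 22 mi): east 22 sin 339° = -7.88, north 22 cos 339° = 20.54
Net displacement: -12.55 east, 24.31 north. Direction back to start is (12.55, -24.31): bearing = atan2(12.55, -24.31) mod 360° = 152.71° ≈ 153°.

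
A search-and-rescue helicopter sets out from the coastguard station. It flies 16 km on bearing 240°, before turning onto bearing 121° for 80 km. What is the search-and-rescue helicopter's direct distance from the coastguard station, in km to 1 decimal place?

Leg 1 (240°, 16 km): east 16 sin 240° = -13.86, north 16 cos 240° = -8.00
Leg 2 (121°, 80 km): east 80 sin 121° = 68.57, north 80 cos 121° = -41.20
Net: 54.72 east, -49.20 north. Distance = √((54.72)² + (-49.20)²) = 73.586 km.

73.6 km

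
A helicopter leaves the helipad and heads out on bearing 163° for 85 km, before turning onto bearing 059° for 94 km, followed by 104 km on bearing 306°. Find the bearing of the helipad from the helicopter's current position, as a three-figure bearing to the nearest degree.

Leg 1 (163°, 85 km): east 85 sin 163° = 24.85, north 85 cos 163° = -81.29
Leg 2 (059°, 94 km): east 94 sin 59° = 80.57, north 94 cos 59° = 48.41
Leg 3 (306°, 104 km): east 104 sin 306° = -84.14, north 104 cos 306° = 61.13
Net displacement: 21.29 east, 28.26 north. Direction back to start is (-21.29, -28.26): bearing = atan2(-21.29, -28.26) mod 360° = 216.99° ≈ 217°.

217°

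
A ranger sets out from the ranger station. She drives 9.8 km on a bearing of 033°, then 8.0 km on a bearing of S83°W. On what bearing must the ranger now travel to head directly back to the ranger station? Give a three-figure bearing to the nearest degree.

160°

Leg 1 (033°, 9.8 km): east 9.8 sin 33° = 5.34, north 9.8 cos 33° = 8.22
Leg 2 (S83°W, 8.0 km): east 8.0 sin 263° = -7.94, north 8.0 cos 263° = -0.97
Net displacement: -2.60 east, 7.24 north. Direction back to start is (2.60, -7.24): bearing = atan2(2.60, -7.24) mod 360° = 160.24° ≈ 160°.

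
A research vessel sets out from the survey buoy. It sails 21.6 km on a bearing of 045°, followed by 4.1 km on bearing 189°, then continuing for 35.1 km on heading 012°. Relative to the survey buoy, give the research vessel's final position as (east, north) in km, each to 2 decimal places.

Leg 1 (045°, 21.6 km): east 21.6 sin 45° = 15.27, north 21.6 cos 45° = 15.27
Leg 2 (189°, 4.1 km): east 4.1 sin 189° = -0.64, north 4.1 cos 189° = -4.05
Leg 3 (012°, 35.1 km): east 35.1 sin 12° = 7.30, north 35.1 cos 12° = 34.33
Summing: 21.93 km east, 45.56 km north → (21.93, 45.56).

(21.93, 45.56)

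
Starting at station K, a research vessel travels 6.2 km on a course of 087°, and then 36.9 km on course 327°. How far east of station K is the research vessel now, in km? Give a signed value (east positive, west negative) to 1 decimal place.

Leg 1 (087°, 6.2 km): east 6.2 sin 87° = 6.19, north 6.2 cos 87° = 0.32
Leg 2 (327°, 36.9 km): east 36.9 sin 327° = -20.10, north 36.9 cos 327° = 30.95
Net east component: -13.91 km.

-13.9 km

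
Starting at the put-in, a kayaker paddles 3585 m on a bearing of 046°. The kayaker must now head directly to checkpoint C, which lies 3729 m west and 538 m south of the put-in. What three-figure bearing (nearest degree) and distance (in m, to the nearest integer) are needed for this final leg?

Leg 1 (046°, 3585 m): east 3585 sin 46° = 2578.83, north 3585 cos 46° = 2490.35
Current position: (2578.83, 2490.35). Target: (-3729, -538). Remaining: Δeast = -6307.83, Δnorth = -3028.35.
Bearing = atan2(-6307.83, -3028.35) mod 360° = 244.35°; distance = √((-6307.83)² + (-3028.35)²) = 6997.118 m.

244°, 6997 m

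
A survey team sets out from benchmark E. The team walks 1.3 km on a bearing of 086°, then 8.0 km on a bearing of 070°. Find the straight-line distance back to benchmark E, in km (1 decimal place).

Leg 1 (086°, 1.3 km): east 1.3 sin 86° = 1.30, north 1.3 cos 86° = 0.09
Leg 2 (070°, 8.0 km): east 8.0 sin 70° = 7.52, north 8.0 cos 70° = 2.74
Net: 8.81 east, 2.83 north. Distance = √((8.81)² + (2.83)²) = 9.257 km.

9.3 km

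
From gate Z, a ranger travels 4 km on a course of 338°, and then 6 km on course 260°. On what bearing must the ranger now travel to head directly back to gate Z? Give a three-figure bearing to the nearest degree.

Leg 1 (338°, 4 km): east 4 sin 338° = -1.50, north 4 cos 338° = 3.71
Leg 2 (260°, 6 km): east 6 sin 260° = -5.91, north 6 cos 260° = -1.04
Net displacement: -7.41 east, 2.67 north. Direction back to start is (7.41, -2.67): bearing = atan2(7.41, -2.67) mod 360° = 109.80° ≈ 110°.

110°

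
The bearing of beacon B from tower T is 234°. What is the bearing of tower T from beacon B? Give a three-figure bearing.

054°

Back-bearing = 234° − 180° = 054°.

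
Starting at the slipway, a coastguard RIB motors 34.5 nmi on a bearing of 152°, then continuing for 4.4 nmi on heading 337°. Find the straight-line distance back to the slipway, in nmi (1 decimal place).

30.1 nmi

Leg 1 (152°, 34.5 nmi): east 34.5 sin 152° = 16.20, north 34.5 cos 152° = -30.46
Leg 2 (337°, 4.4 nmi): east 4.4 sin 337° = -1.72, north 4.4 cos 337° = 4.05
Net: 14.48 east, -26.41 north. Distance = √((14.48)² + (-26.41)²) = 30.119 nmi.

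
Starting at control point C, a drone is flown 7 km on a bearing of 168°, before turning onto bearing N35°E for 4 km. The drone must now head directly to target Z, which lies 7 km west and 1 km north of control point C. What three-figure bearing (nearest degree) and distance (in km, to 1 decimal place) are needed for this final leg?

Leg 1 (168°, 7 km): east 7 sin 168° = 1.46, north 7 cos 168° = -6.85
Leg 2 (N35°E, 4 km): east 4 sin 35° = 2.29, north 4 cos 35° = 3.28
Current position: (3.75, -3.57). Target: (-7, 1). Remaining: Δeast = -10.75, Δnorth = 4.57.
Bearing = atan2(-10.75, 4.57) mod 360° = 293.03°; distance = √((-10.75)² + (4.57)²) = 11.681 km.

293°, 11.7 km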